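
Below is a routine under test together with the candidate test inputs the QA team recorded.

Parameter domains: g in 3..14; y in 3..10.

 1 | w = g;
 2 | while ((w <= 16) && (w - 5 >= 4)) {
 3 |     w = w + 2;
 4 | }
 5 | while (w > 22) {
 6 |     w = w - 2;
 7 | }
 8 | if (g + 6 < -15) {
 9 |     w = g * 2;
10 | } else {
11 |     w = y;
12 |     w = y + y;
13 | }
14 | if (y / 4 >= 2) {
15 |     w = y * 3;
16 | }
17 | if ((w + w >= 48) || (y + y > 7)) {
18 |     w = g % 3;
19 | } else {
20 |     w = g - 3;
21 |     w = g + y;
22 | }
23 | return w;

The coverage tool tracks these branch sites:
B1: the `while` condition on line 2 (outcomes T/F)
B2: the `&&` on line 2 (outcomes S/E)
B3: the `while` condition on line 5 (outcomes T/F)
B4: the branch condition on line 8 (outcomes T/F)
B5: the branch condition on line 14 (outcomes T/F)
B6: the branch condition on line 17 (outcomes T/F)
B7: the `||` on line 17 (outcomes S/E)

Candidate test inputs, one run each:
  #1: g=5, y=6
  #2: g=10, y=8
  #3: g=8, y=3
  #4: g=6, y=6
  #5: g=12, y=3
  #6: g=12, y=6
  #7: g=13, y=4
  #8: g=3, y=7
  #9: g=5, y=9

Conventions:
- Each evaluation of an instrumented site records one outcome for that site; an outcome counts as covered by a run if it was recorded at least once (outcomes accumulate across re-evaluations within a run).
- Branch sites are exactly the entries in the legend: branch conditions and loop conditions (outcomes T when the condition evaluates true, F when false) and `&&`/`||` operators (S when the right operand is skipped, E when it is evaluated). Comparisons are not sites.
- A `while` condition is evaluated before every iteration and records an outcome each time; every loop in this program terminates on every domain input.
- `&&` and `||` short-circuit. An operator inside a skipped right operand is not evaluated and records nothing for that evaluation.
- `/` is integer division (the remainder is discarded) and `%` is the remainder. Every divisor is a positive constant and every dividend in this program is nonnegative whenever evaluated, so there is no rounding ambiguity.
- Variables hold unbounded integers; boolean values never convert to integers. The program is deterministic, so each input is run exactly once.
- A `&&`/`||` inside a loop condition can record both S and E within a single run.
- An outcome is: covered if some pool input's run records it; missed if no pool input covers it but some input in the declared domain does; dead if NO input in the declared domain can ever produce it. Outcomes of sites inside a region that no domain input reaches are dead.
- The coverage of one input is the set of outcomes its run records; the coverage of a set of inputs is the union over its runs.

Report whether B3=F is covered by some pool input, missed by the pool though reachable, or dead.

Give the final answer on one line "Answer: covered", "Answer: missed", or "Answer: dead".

B3=F is recorded by pool input(s) 1, 2, 3, 4, 5, 6, 7, 8, 9 -> covered

Answer: covered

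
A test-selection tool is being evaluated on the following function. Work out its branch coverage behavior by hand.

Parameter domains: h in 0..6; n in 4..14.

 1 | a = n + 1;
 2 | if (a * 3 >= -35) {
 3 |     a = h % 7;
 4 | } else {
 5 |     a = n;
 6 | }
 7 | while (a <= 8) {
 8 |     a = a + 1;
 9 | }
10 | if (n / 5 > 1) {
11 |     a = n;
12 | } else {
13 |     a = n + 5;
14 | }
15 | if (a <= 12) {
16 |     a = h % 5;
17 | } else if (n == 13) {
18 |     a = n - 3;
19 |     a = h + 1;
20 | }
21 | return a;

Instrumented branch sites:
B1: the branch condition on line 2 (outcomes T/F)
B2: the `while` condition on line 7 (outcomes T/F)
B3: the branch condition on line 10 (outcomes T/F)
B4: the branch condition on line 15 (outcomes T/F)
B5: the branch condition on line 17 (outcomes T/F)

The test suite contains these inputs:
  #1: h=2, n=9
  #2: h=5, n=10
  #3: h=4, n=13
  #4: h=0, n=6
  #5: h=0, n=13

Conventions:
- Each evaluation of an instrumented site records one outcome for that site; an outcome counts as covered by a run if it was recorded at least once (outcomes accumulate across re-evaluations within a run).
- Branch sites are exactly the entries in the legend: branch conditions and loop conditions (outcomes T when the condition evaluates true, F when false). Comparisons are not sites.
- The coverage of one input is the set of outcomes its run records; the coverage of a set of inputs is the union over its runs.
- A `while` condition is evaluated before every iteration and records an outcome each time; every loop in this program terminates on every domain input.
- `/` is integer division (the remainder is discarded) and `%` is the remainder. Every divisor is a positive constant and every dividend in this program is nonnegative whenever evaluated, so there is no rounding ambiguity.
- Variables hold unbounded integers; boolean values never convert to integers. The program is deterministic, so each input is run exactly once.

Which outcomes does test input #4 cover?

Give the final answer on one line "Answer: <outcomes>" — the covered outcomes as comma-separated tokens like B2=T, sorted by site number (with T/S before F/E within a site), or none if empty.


Tracing the run of input #4 (h=0, n=6):
  B1->T, B2->T, B2->T, B2->T, B2->T, B2->T, B2->T, B2->T, B2->T, B2->T
  B2->F, B3->F, B4->T
distinct outcomes covered: B1=T, B2=T, B2=F, B3=F, B4=T
Answer: B1=T, B2=T, B2=F, B3=F, B4=T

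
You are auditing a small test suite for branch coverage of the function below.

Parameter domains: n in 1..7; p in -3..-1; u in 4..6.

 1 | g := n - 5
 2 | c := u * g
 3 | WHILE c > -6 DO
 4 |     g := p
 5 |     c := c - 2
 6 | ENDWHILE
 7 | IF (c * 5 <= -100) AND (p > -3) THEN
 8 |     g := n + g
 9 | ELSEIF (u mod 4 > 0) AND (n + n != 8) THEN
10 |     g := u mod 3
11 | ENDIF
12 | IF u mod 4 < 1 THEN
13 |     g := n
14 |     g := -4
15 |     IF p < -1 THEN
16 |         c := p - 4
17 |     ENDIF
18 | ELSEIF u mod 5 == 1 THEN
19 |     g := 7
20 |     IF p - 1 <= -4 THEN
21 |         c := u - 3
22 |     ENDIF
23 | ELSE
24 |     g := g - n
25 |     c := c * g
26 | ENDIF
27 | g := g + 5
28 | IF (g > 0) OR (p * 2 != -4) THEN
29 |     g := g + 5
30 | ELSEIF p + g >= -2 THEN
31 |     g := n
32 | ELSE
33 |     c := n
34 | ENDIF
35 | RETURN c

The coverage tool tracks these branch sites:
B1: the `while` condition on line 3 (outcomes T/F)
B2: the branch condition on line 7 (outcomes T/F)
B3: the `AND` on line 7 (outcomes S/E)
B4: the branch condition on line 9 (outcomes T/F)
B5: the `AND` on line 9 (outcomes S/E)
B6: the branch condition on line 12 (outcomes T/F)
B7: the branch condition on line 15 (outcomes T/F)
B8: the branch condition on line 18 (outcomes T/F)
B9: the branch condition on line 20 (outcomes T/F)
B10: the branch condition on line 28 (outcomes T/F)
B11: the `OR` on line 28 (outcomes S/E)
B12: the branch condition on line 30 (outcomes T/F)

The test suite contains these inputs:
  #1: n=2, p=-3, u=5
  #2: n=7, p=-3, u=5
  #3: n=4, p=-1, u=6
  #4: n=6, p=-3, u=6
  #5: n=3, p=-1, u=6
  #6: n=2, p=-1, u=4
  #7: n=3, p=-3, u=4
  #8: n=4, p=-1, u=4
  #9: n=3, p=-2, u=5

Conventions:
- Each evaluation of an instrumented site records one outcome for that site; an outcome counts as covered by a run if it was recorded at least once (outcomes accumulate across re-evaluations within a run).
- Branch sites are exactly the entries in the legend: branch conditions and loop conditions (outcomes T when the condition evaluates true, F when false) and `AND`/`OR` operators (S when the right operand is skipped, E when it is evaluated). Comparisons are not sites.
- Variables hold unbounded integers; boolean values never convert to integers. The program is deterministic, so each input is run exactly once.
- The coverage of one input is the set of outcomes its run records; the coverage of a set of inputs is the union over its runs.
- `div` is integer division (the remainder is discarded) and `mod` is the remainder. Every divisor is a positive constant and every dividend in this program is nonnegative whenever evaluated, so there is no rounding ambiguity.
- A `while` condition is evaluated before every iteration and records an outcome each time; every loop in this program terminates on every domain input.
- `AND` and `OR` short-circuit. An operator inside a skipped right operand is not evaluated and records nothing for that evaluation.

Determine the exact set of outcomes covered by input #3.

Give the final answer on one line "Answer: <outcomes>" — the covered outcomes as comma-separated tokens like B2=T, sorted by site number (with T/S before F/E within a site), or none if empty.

Tracing the run of input #3 (n=4, p=-1, u=6):
  B1->F, B3->S, B2->F, B5->E, B4->F, B6->F, B8->T, B9->F, B11->S, B10->T
as a set, this run covers: B1=F, B2=F, B3=S, B4=F, B5=E, B6=F, B8=T, B9=F, B10=T, B11=S

Answer: B1=F, B2=F, B3=S, B4=F, B5=E, B6=F, B8=T, B9=F, B10=T, B11=S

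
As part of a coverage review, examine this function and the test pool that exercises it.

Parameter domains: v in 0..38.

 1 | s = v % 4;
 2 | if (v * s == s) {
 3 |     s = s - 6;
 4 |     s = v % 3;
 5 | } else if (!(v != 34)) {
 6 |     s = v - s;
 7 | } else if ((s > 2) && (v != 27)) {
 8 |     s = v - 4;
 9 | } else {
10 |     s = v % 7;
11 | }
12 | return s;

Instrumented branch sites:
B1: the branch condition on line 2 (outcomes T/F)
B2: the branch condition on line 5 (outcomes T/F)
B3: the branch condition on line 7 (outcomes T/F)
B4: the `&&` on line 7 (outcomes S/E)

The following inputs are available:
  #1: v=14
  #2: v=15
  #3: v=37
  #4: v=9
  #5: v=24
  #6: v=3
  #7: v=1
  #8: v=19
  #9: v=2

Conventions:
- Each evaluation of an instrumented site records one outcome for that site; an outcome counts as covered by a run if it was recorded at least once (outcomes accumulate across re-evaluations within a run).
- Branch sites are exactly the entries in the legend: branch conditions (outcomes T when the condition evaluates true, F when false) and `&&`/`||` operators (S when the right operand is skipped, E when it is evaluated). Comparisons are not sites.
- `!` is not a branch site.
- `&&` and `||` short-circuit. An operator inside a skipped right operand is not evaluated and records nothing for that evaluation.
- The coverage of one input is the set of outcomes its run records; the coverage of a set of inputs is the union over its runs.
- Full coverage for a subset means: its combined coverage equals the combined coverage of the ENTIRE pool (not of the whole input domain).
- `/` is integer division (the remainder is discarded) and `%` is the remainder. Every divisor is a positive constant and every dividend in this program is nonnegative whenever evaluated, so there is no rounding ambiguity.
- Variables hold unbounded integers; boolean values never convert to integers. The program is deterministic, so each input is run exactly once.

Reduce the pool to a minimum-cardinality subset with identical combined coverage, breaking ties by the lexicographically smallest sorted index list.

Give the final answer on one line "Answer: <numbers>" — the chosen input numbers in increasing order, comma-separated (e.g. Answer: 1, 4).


input #1 (v=14): events B1->F, B2->F, B4->S, B3->F; covers B1=F, B2=F, B3=F, B4=S
input #2 (v=15): events B1->F, B2->F, B4->E, B3->T; covers B1=F, B2=F, B3=T, B4=E
input #3 (v=37): events B1->F, B2->F, B4->S, B3->F; covers B1=F, B2=F, B3=F, B4=S
input #4 (v=9): events B1->F, B2->F, B4->S, B3->F; covers B1=F, B2=F, B3=F, B4=S
input #5 (v=24): events B1->T; covers B1=T
input #6 (v=3): events B1->F, B2->F, B4->E, B3->T; covers B1=F, B2=F, B3=T, B4=E
input #7 (v=1): events B1->T; covers B1=T
input #8 (v=19): events B1->F, B2->F, B4->E, B3->T; covers B1=F, B2=F, B3=T, B4=E
input #9 (v=2): events B1->F, B2->F, B4->S, B3->F; covers B1=F, B2=F, B3=F, B4=S
together the pool reaches 7 outcomes: B1=T, B1=F, B2=F, B3=T, B3=F, B4=S, B4=E
checked all size-1 subsets: none covers 7 outcomes (max 4/7)
checked all size-2 subsets: none covers 7 outcomes (max 6/7)
at size 3, {1, 2, 5} reaches all 7 outcomes; every lexicographically earlier size-3 subset fails
Answer: 1, 2, 5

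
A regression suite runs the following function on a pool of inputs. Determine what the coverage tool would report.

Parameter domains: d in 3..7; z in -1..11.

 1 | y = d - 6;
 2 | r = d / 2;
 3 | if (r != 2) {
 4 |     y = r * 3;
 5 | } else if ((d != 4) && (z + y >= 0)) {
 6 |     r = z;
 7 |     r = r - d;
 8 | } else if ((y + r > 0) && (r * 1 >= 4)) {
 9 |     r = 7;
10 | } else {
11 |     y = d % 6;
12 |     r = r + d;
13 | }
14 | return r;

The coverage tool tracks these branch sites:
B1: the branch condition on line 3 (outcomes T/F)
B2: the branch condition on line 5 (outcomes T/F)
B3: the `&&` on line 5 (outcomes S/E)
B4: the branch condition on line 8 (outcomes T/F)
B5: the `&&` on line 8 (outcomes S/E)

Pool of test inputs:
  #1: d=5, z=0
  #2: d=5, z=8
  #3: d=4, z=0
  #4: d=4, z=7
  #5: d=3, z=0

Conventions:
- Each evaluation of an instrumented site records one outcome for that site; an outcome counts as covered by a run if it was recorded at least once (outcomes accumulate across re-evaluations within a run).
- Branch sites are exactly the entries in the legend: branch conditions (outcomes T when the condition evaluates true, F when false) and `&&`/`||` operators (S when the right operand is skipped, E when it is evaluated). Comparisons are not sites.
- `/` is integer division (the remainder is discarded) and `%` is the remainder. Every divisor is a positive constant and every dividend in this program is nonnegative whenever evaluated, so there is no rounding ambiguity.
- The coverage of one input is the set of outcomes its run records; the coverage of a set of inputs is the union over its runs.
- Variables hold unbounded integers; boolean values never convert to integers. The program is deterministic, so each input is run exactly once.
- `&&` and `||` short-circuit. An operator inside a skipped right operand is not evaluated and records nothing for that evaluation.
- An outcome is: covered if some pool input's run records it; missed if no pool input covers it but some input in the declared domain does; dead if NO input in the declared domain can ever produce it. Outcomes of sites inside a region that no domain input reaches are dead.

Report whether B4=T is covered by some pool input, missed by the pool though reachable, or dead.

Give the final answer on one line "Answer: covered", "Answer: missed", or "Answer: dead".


no pool input records B4=T
checking all 65 inputs in the declared domain: B4=T is never recorded -> dead
Answer: dead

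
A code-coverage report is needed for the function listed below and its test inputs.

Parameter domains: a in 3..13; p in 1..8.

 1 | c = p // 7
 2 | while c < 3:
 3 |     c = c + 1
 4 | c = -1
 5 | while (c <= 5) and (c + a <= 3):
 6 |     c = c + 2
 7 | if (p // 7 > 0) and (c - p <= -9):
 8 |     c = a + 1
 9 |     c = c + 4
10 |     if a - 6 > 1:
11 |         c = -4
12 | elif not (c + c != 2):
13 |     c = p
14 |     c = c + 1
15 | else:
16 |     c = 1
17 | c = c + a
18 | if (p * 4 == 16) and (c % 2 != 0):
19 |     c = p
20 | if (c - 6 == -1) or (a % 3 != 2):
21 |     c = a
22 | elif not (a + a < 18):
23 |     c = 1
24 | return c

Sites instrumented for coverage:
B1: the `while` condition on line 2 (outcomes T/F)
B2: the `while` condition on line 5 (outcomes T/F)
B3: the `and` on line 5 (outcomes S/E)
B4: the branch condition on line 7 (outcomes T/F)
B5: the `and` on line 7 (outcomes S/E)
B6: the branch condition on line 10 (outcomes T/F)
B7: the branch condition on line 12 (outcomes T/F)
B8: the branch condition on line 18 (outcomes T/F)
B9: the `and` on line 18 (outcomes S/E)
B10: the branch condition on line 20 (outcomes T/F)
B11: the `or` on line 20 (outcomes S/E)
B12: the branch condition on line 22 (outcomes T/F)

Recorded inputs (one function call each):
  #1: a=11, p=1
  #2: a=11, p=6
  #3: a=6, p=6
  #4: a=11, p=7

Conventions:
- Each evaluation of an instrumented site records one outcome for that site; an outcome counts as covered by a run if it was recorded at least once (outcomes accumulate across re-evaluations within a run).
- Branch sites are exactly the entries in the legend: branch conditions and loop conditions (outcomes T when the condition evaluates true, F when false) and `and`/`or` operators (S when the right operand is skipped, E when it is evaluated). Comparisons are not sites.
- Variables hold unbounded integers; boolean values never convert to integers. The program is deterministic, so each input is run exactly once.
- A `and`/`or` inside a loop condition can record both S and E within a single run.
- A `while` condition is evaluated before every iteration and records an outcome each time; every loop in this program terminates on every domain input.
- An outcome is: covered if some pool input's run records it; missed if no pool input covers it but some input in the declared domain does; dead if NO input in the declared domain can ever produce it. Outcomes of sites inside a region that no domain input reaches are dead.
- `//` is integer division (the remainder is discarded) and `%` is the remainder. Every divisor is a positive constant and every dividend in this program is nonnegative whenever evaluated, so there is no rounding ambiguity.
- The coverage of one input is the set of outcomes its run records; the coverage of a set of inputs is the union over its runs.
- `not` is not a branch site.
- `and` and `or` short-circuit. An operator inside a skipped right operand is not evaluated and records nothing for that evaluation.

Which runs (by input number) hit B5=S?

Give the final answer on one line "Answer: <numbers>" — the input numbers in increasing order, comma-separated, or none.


input #1 (a=11, p=1): produces B5=S
input #2 (a=11, p=6): produces B5=S
input #3 (a=6, p=6): produces B5=S
input #4 (a=11, p=7): does not produce B5=S
Answer: 1, 2, 3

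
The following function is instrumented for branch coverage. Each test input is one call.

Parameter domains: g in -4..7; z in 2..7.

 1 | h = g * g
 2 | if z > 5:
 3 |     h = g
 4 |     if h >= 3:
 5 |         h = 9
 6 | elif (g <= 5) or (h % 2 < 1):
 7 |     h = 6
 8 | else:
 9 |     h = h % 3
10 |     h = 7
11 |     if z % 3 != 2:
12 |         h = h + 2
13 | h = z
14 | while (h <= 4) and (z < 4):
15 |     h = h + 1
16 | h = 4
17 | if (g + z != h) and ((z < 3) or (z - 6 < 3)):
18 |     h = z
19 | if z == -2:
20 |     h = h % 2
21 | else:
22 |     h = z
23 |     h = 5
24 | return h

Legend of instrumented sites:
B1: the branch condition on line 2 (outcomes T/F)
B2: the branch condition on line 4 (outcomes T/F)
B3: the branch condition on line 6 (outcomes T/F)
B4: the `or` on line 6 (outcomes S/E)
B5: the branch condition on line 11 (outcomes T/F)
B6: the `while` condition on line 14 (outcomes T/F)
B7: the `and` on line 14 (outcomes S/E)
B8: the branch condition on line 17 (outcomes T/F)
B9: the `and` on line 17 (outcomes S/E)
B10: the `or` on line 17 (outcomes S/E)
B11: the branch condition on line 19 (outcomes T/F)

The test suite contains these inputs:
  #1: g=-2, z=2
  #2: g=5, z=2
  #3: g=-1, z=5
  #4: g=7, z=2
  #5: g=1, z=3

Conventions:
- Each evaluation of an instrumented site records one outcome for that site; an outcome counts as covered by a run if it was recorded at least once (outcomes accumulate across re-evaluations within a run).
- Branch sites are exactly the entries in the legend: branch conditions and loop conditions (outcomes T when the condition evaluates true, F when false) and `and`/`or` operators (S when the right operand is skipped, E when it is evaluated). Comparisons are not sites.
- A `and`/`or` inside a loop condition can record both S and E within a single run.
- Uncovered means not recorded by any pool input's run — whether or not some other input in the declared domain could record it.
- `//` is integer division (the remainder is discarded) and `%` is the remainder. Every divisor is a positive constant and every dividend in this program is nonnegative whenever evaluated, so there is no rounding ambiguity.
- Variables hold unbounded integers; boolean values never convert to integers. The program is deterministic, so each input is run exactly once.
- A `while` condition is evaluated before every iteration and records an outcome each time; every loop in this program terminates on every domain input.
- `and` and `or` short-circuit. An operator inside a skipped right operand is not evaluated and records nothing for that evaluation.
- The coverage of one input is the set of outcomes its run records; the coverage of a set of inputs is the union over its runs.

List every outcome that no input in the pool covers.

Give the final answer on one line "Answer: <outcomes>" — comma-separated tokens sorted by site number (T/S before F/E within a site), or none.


test 1 (g=-2, z=2) fires B1->F, B4->S, B3->T, B7->E, B6->T, B7->E, B6->T, B7->E, B6->T, B7->S, B6->F, B9->E, B10->S, B8->T, ...; hits B1=F, B3=T, B4=S, B6=T, B6=F, B7=S, B7=E, B8=T, B9=E, B10=S, B11=F
test 2 (g=5, z=2) fires B1->F, B4->S, B3->T, B7->E, B6->T, B7->E, B6->T, B7->E, B6->T, B7->S, B6->F, B9->E, B10->S, B8->T, ...; hits B1=F, B3=T, B4=S, B6=T, B6=F, B7=S, B7=E, B8=T, B9=E, B10=S, B11=F
test 3 (g=-1, z=5) fires B1->F, B4->S, B3->T, B7->S, B6->F, B9->S, B8->F, B11->F; hits B1=F, B3=T, B4=S, B6=F, B7=S, B8=F, B9=S, B11=F
test 4 (g=7, z=2) fires B1->F, B4->E, B3->F, B5->F, B7->E, B6->T, B7->E, B6->T, B7->E, B6->T, B7->S, B6->F, B9->E, B10->S, ...; hits B1=F, B3=F, B4=E, B5=F, B6=T, B6=F, B7=S, B7=E, B8=T, B9=E, B10=S, B11=F
test 5 (g=1, z=3) fires B1->F, B4->S, B3->T, B7->E, B6->T, B7->E, B6->T, B7->S, B6->F, B9->S, B8->F, B11->F; hits B1=F, B3=T, B4=S, B6=T, B6=F, B7=S, B7=E, B8=F, B9=S, B11=F
union over the pool: B1=F, B3=T, B3=F, B4=S, B4=E, B5=F, B6=T, B6=F, B7=S, B7=E, B8=T, B8=F, B9=S, B9=E, B10=S, B11=F
uncovered (6 of 22): B1=T, B2=T, B2=F, B5=T, B10=E, B11=T
Answer: B1=T, B2=T, B2=F, B5=T, B10=E, B11=T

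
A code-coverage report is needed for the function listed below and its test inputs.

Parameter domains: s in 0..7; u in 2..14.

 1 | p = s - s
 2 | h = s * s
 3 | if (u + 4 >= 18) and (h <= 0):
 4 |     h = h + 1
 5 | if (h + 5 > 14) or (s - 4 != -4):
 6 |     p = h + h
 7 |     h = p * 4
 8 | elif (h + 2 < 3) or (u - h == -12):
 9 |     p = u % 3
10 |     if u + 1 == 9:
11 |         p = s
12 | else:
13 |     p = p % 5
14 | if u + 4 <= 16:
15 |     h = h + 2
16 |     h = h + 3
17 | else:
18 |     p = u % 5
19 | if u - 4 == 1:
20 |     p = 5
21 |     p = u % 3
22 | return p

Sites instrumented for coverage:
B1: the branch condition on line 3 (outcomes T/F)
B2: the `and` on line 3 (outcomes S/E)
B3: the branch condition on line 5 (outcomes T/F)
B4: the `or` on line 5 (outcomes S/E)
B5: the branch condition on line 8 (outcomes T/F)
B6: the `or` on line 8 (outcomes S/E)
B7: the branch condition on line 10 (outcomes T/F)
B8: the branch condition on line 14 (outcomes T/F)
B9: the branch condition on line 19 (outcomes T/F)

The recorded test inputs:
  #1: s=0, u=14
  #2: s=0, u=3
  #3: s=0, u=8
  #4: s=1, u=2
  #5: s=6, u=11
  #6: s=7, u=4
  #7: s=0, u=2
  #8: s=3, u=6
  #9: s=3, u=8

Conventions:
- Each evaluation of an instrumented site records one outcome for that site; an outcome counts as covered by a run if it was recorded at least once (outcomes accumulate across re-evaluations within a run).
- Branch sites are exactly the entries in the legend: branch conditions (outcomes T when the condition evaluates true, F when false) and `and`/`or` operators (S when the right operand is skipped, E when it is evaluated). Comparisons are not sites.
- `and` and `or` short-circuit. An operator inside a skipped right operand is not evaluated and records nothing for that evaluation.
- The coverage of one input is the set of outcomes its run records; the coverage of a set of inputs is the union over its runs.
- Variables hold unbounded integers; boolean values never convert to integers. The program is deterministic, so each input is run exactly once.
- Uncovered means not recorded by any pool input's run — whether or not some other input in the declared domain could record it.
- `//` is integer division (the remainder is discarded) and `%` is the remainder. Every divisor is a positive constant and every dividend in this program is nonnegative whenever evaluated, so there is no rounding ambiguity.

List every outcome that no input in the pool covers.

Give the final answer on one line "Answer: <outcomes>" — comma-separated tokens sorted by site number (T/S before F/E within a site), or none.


input #1 (s=0, u=14): events B2->E, B1->T, B4->E, B3->F, B6->E, B5->F, B8->F, B9->F; covers B1=T, B2=E, B3=F, B4=E, B5=F, B6=E, B8=F, B9=F
input #2 (s=0, u=3): events B2->S, B1->F, B4->E, B3->F, B6->S, B5->T, B7->F, B8->T, B9->F; covers B1=F, B2=S, B3=F, B4=E, B5=T, B6=S, B7=F, B8=T, B9=F
input #3 (s=0, u=8): events B2->S, B1->F, B4->E, B3->F, B6->S, B5->T, B7->T, B8->T, B9->F; covers B1=F, B2=S, B3=F, B4=E, B5=T, B6=S, B7=T, B8=T, B9=F
input #4 (s=1, u=2): events B2->S, B1->F, B4->E, B3->T, B8->T, B9->F; covers B1=F, B2=S, B3=T, B4=E, B8=T, B9=F
input #5 (s=6, u=11): events B2->S, B1->F, B4->S, B3->T, B8->T, B9->F; covers B1=F, B2=S, B3=T, B4=S, B8=T, B9=F
input #6 (s=7, u=4): events B2->S, B1->F, B4->S, B3->T, B8->T, B9->F; covers B1=F, B2=S, B3=T, B4=S, B8=T, B9=F
input #7 (s=0, u=2): events B2->S, B1->F, B4->E, B3->F, B6->S, B5->T, B7->F, B8->T, B9->F; covers B1=F, B2=S, B3=F, B4=E, B5=T, B6=S, B7=F, B8=T, B9=F
input #8 (s=3, u=6): events B2->S, B1->F, B4->E, B3->T, B8->T, B9->F; covers B1=F, B2=S, B3=T, B4=E, B8=T, B9=F
input #9 (s=3, u=8): events B2->S, B1->F, B4->E, B3->T, B8->T, B9->F; covers B1=F, B2=S, B3=T, B4=E, B8=T, B9=F
union over the pool: B1=T, B1=F, B2=S, B2=E, B3=T, B3=F, B4=S, B4=E, B5=T, B5=F, B6=S, B6=E, B7=T, B7=F, B8=T, B8=F, B9=F
uncovered (1 of 18): B9=T
Answer: B9=T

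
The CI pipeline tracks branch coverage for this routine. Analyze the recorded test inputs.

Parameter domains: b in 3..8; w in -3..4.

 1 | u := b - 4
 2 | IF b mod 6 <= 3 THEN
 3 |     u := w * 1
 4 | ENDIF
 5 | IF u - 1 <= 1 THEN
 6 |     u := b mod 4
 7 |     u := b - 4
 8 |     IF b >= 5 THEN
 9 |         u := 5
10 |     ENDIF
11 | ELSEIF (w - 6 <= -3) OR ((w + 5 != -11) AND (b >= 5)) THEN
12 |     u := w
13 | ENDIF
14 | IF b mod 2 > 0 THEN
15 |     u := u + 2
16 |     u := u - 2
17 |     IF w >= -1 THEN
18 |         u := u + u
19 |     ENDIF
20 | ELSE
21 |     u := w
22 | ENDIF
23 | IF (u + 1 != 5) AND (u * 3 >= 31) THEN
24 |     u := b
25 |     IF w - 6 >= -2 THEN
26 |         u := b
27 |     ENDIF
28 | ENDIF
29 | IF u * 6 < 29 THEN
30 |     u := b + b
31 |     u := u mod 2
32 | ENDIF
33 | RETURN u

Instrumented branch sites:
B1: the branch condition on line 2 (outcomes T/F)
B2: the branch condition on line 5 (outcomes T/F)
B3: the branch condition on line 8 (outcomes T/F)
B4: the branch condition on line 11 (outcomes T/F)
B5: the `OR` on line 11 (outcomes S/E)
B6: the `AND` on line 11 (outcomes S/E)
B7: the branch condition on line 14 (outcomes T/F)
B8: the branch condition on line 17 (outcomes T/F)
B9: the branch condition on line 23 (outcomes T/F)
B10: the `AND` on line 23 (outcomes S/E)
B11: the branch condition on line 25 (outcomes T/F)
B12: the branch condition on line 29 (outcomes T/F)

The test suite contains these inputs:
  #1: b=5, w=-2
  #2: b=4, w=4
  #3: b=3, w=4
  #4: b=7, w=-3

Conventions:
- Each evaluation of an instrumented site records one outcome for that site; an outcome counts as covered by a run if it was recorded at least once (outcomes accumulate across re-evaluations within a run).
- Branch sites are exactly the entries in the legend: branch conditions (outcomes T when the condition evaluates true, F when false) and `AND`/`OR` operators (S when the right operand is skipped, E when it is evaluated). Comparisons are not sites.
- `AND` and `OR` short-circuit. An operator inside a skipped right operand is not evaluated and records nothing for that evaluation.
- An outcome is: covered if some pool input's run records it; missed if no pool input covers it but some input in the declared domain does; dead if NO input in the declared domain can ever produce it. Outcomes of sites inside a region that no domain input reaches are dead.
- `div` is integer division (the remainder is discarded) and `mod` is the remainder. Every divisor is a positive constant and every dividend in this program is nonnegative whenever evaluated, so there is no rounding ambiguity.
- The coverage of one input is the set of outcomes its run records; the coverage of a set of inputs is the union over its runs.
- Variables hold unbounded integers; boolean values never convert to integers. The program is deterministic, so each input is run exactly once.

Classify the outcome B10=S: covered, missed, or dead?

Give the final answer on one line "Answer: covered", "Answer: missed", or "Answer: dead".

B10=S is recorded by pool input(s) 2 -> covered

Answer: covered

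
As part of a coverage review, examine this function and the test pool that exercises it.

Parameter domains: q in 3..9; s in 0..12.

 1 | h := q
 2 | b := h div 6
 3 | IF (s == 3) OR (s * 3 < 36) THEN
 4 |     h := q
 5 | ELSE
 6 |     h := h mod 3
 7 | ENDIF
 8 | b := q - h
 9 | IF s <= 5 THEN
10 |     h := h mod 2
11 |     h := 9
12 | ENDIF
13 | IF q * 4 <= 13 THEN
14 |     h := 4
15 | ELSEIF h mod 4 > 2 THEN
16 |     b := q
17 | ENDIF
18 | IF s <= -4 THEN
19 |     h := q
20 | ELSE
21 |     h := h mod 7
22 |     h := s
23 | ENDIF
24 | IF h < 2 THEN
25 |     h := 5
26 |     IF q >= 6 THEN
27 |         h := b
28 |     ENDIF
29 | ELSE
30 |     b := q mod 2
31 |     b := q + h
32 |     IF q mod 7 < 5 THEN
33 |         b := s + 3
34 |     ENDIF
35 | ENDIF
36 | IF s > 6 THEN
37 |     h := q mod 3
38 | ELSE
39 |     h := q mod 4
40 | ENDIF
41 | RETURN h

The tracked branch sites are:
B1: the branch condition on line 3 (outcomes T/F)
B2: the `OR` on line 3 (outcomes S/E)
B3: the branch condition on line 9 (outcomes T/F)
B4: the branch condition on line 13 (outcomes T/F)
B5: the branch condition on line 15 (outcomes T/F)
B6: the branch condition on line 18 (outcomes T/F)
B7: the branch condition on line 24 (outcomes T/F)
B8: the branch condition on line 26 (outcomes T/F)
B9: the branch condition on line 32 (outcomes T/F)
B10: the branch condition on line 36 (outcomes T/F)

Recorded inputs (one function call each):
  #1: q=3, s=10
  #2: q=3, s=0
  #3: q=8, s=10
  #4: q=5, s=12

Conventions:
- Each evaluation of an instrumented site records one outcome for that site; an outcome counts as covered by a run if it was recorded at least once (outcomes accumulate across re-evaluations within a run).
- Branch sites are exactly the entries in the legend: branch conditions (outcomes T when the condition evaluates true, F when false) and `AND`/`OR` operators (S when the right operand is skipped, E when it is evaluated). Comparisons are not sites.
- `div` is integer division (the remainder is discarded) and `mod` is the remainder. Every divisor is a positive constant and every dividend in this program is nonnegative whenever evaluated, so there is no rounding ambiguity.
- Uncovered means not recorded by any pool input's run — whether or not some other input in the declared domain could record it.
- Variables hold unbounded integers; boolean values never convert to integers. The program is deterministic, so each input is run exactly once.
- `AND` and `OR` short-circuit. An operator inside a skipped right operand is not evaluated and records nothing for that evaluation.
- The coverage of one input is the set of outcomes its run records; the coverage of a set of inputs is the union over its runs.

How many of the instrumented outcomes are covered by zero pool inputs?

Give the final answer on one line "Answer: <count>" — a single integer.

input #1 (q=3, s=10): events B2->E, B1->T, B3->F, B4->T, B6->F, B7->F, B9->T, B10->T; covers B1=T, B2=E, B3=F, B4=T, B6=F, B7=F, B9=T, B10=T
input #2 (q=3, s=0): events B2->E, B1->T, B3->T, B4->T, B6->F, B7->T, B8->F, B10->F; covers B1=T, B2=E, B3=T, B4=T, B6=F, B7=T, B8=F, B10=F
input #3 (q=8, s=10): events B2->E, B1->T, B3->F, B4->F, B5->F, B6->F, B7->F, B9->T, B10->T; covers B1=T, B2=E, B3=F, B4=F, B5=F, B6=F, B7=F, B9=T, B10=T
input #4 (q=5, s=12): events B2->E, B1->F, B3->F, B4->F, B5->F, B6->F, B7->F, B9->F, B10->T; covers B1=F, B2=E, B3=F, B4=F, B5=F, B6=F, B7=F, B9=F, B10=T
union over the pool: B1=T, B1=F, B2=E, B3=T, B3=F, B4=T, B4=F, B5=F, B6=F, B7=T, B7=F, B8=F, B9=T, B9=F, B10=T, B10=F
uncovered (4 of 20): B2=S, B5=T, B6=T, B8=T

Answer: 4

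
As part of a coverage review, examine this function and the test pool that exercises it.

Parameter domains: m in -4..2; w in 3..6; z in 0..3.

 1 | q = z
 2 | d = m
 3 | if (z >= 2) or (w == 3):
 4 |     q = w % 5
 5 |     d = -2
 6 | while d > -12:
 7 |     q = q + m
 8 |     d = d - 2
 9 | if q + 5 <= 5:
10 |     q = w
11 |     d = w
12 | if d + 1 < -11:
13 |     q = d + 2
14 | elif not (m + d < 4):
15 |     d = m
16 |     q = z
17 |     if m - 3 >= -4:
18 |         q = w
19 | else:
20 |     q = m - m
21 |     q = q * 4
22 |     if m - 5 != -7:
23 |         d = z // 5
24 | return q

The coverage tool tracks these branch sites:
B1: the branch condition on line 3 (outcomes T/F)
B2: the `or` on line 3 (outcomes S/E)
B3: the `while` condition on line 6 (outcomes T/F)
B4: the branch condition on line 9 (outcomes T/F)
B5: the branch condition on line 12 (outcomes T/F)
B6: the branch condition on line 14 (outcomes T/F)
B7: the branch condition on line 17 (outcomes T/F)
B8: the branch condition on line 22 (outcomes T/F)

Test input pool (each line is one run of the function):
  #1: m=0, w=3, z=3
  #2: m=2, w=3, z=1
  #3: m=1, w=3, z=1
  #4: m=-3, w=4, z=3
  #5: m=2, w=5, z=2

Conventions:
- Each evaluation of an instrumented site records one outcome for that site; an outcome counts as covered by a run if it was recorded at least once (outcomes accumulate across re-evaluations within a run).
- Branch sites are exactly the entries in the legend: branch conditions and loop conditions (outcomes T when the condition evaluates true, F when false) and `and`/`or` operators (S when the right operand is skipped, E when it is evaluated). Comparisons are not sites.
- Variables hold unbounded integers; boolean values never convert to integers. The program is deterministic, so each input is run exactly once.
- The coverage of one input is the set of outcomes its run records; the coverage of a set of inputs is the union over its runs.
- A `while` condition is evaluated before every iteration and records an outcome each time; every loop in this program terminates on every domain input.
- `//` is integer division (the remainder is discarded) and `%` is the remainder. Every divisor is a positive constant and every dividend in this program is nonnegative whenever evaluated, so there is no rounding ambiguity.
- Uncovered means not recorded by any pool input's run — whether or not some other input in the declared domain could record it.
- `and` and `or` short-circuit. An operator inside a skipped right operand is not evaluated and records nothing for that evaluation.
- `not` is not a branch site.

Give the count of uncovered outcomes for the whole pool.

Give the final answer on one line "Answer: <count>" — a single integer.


run #1 (m=0, w=3, z=3) runs B2->S, B1->T, B3->T, B3->T, B3->T, B3->T, B3->T, B3->F, B4->F, B5->F, B6->F, B8->T; records B1=T, B2=S, B3=T, B3=F, B4=F, B5=F, B6=F, B8=T
run #2 (m=2, w=3, z=1) runs B2->E, B1->T, B3->T, B3->T, B3->T, B3->T, B3->T, B3->F, B4->F, B5->F, B6->F, B8->T; records B1=T, B2=E, B3=T, B3=F, B4=F, B5=F, B6=F, B8=T
run #3 (m=1, w=3, z=1) runs B2->E, B1->T, B3->T, B3->T, B3->T, B3->T, B3->T, B3->F, B4->F, B5->F, B6->F, B8->T; records B1=T, B2=E, B3=T, B3=F, B4=F, B5=F, B6=F, B8=T
run #4 (m=-3, w=4, z=3) runs B2->S, B1->T, B3->T, B3->T, B3->T, B3->T, B3->T, B3->F, B4->T, B5->F, B6->F, B8->T; records B1=T, B2=S, B3=T, B3=F, B4=T, B5=F, B6=F, B8=T
run #5 (m=2, w=5, z=2) runs B2->S, B1->T, B3->T, B3->T, B3->T, B3->T, B3->T, B3->F, B4->F, B5->F, B6->F, B8->T; records B1=T, B2=S, B3=T, B3=F, B4=F, B5=F, B6=F, B8=T
union over the pool: B1=T, B2=S, B2=E, B3=T, B3=F, B4=T, B4=F, B5=F, B6=F, B8=T
uncovered (6 of 16): B1=F, B5=T, B6=T, B7=T, B7=F, B8=F
Answer: 6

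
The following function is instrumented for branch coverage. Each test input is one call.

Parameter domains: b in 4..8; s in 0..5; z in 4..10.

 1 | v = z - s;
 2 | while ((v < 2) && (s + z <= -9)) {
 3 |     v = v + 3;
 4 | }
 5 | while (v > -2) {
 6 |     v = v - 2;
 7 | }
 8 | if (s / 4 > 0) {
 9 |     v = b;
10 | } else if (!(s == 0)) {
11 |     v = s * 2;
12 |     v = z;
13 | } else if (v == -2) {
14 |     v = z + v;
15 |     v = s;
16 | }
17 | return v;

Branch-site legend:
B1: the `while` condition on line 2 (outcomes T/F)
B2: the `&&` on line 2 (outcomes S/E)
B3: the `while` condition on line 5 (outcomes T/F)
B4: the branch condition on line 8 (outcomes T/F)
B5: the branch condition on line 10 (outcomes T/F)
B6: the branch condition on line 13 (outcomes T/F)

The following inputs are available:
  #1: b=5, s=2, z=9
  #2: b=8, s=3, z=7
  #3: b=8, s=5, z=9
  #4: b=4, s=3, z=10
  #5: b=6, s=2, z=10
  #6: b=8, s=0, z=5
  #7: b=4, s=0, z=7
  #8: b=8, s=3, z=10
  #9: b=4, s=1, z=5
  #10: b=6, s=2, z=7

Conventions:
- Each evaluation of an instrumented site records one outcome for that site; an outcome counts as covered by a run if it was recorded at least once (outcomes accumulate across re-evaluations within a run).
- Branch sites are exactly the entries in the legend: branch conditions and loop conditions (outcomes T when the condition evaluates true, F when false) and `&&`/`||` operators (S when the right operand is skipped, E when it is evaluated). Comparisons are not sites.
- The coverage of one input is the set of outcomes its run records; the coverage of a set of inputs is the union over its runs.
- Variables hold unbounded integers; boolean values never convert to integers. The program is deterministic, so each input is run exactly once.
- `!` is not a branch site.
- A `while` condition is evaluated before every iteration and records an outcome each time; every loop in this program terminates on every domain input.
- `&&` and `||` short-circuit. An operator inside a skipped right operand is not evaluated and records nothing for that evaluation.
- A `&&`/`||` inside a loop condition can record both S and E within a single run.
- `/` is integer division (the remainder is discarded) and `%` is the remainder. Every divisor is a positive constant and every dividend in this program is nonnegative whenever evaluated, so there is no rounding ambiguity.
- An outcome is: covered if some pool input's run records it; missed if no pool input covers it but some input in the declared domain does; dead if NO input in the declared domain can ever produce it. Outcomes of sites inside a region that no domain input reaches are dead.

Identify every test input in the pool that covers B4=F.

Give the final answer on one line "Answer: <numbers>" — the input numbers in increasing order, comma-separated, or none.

input #1 (b=5, s=2, z=9): records B4=F
input #2 (b=8, s=3, z=7): records B4=F
input #3 (b=8, s=5, z=9): does not record B4=F
input #4 (b=4, s=3, z=10): records B4=F
input #5 (b=6, s=2, z=10): records B4=F
input #6 (b=8, s=0, z=5): records B4=F
input #7 (b=4, s=0, z=7): records B4=F
input #8 (b=8, s=3, z=10): records B4=F
input #9 (b=4, s=1, z=5): records B4=F
input #10 (b=6, s=2, z=7): records B4=F

Answer: 1, 2, 4, 5, 6, 7, 8, 9, 10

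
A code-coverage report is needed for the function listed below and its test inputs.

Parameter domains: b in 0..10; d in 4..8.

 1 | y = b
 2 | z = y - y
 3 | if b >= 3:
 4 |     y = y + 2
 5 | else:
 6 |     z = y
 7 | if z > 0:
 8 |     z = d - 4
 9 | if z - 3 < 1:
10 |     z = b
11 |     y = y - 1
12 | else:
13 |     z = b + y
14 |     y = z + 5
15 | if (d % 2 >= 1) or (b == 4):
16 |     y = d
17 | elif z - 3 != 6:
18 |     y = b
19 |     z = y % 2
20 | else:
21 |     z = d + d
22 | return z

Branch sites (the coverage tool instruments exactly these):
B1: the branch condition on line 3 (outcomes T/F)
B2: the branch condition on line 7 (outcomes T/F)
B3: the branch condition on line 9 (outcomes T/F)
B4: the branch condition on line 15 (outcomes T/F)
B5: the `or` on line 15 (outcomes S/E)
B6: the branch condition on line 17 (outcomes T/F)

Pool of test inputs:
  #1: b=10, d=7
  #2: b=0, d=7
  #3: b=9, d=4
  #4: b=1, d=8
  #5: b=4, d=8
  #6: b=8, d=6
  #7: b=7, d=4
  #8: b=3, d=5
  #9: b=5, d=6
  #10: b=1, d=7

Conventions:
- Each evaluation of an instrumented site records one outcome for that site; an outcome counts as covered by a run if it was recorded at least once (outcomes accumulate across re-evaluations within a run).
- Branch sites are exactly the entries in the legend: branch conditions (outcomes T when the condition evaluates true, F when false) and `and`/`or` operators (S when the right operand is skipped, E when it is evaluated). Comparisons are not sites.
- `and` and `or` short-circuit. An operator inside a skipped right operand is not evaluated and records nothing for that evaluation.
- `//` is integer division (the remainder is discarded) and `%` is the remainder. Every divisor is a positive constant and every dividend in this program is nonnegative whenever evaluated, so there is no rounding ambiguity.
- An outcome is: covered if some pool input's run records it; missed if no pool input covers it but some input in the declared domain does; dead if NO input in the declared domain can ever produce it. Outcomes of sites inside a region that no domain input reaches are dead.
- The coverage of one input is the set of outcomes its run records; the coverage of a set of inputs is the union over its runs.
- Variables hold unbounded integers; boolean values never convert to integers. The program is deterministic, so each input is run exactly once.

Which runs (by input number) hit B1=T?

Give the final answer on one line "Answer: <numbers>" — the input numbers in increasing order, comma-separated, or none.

input #1 (b=10, d=7): hits B1=T
input #2 (b=0, d=7): never hits B1=T
input #3 (b=9, d=4): hits B1=T
input #4 (b=1, d=8): never hits B1=T
input #5 (b=4, d=8): hits B1=T
input #6 (b=8, d=6): hits B1=T
input #7 (b=7, d=4): hits B1=T
input #8 (b=3, d=5): hits B1=T
input #9 (b=5, d=6): hits B1=T
input #10 (b=1, d=7): never hits B1=T

Answer: 1, 3, 5, 6, 7, 8, 9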